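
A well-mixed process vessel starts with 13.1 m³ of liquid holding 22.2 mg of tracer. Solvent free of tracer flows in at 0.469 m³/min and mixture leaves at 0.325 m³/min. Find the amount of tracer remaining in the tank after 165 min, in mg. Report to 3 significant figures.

2.15 mg

Let m(t) be the amount of tracer. Volume: V(t) = V₀ + (Q_in − Q_out) t = 13.1 + 0.14400 t; V(165) = 36.860 m³.
No tracer enters, so dm/dt = −Q_out · (m/V).
dm/m = −Q_out dt/(V₀ + 0.14400 t); integrating gives ln(m/m₀) = −(Q_out/(Q_in−Q_out)) ln(V/V₀).
m = m₀ (V₀/V)^(Q_out/(Q_in−Q_out)) = 22.2 × (13.1/36.860)^(2.2569) = 2.1495 mg.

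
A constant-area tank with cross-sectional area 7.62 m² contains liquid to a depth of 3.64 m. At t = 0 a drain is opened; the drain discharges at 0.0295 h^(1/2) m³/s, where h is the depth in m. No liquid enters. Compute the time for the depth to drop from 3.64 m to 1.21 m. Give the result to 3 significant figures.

417 s

A dh/dt = −Q_out = −0.0295 √h.
Separate and integrate: 2(√h − √h₀) = −(0.0295/A) t.
t = 2A(√h₀ − √h)/0.0295 = 2·7.62·(√3.64 − √1.21)/0.0295
  = 15.240 × (1.9079 − 1.1000) / 0.0295 = 417.36 s.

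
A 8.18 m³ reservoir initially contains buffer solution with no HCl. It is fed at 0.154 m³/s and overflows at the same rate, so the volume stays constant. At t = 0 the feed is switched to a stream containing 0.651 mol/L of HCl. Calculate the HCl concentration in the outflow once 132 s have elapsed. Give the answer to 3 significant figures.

Accumulation = in − out for the solute gives V dC/dt = Q(C_in − C).
Rewrite as dC/dt + C/τ = C_in/τ, τ = V/Q = 53.117 s.
This is linear first-order; C(t) = C_in + (C₀ − C_in) e^(−t/τ).
C(132) = 0.651 + (0 − 0.651)·e^(−132/53.117) = 0.651 + (-0.65100)·0.083318 = 0.59676 mol/L.

0.597 mol/L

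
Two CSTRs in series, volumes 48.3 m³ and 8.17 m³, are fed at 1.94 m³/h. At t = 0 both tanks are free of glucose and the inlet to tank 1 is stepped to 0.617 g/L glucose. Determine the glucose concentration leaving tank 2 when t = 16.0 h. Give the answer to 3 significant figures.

0.229 g/L

Species balance on tank i: dCᵢ/dt = (Cᵢ₋₁ − Cᵢ)/τᵢ with τᵢ = Vᵢ/Q.
τ₁ = 48.3/1.94 = 24.897 h; τ₂ = 8.17/1.94 = 4.2113 h.
Tank 1: C₁ = C_in(1 − e^(−t/τ₁)). Tank 2 (τ₁ ≠ τ₂): C₂ = C_in[1 − (τ₁ e^(−t/τ₁) − τ₂ e^(−t/τ₂))/(τ₁ − τ₂)].
At t = 16.0: e^(−t/τ₁) = 0.52590, e^(−t/τ₂) = 0.022387.
C₂ = 0.617·[1 − (24.897·0.52590 − 4.2113·0.022387)/(20.686)] = 0.617·0.37159 = 0.22927 g/L.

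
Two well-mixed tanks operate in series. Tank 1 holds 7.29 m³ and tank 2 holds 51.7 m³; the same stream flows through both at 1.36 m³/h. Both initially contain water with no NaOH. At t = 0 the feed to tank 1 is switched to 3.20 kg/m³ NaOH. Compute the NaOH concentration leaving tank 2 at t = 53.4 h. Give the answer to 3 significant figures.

Time constants: τᵢ = Vᵢ/Q for each well-mixed tank.
τ₁ = 7.29/1.36 = 5.3603 h; τ₂ = 51.7/1.36 = 38.015 h.
Solving the cascade with C₁(0)=C₂(0)=0 gives C₂(t) = C_in[1 − (τ₁ e^(−t/τ₁) − τ₂ e^(−t/τ₂))/(τ₁ − τ₂)].
At t = 53.4: e^(−t/τ₁) = 4.7152e-05, e^(−t/τ₂) = 0.24544.
C₂ = 3.20·[1 − (5.3603·4.7152e-05 − 38.015·0.24544)/(-32.654)] = 3.20·0.71428 = 2.2857 kg/m³.

2.29 kg/m³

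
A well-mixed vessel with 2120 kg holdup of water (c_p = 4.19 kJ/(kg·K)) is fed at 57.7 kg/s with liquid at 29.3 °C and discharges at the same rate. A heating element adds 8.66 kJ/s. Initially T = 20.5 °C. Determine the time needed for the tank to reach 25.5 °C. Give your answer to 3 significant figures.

Heat balance on the well-mixed liquid: M c_p dT/dt = ṁ c_p (T_in − T) + 8.66.
τ = M/ṁ = 36.742 s; T_ss = T_in + Q̇/(ṁ c_p) = 29.336 °C.
T(t) = T_ss + (T₀ − T_ss) e^(−t/τ). Set T = 25.5:
e^(−t/τ) = (25.5 − 29.336)/(20.5 − 29.336) = 0.43412
t = −36.742 · ln(0.43412) = 30.658 s.

30.7 s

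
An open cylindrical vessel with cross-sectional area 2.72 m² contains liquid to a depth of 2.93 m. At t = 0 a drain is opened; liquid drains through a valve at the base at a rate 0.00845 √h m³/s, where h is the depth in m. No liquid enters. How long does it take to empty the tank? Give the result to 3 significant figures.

A dh/dt = −Q_out = −0.00845 √h.
∫ h^(−1/2) dh = −(0.00845/A) ∫ dt, giving 2√h = 2√h₀ − (0.00845/A) t.
Tank is empty when √h = 0: t_empty = 2A√h₀/0.00845.
t_empty = 2·2.72·√2.93/0.00845 = 5.4400·1.7117/0.00845 = 1102.0 s.

1100 s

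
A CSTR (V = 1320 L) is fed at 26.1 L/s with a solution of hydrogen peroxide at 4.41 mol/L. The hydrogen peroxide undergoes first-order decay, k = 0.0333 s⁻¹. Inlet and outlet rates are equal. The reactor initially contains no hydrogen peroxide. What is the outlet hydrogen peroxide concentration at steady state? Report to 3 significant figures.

1.64 mol/L

V dC/dt = Q(C_in − C) − k V C.
At steady state: 0 = Q C_in − (Q + kV) C_ss, so C_ss = Q C_in/(Q + kV).
C_ss = 26.1·4.41/(26.1 + 0.0333·1320) = 115.10/70.056 = 1.6430 mol/L.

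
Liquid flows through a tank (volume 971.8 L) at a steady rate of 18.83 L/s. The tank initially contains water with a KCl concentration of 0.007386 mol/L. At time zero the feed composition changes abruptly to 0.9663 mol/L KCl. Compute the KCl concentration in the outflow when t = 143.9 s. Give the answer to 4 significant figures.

0.9073 mol/L

Species balance on the tank: V dC/dt = Q(C_in − C).
Time constant τ = V/Q = 971.8/18.83 = 51.6091 s.
Integrating: C(t) = C_in + (C₀ − C_in) e^(−t/τ).
C(143.9) = 0.9663 + (0.007386 − 0.9663)·e^(−143.9/51.6091) = 0.9663 + (-0.958914)·0.0615278 = 0.907300 mol/L.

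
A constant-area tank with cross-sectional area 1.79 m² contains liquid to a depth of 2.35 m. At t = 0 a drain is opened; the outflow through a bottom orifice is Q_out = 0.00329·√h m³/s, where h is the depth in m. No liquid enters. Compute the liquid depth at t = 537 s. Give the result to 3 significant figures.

1.08 m

With no inflow, A dh/dt = −0.00329 √h.
This is separable: 2 d(√h)/dt = −0.00329/A, so √h = √h₀ − (0.00329/(2A)) t.
√h = √2.35 − 0.00329·537/(2·1.79) = 1.5330 − 0.49350 = 1.0395.
h = 1.0395² = 1.0805 m.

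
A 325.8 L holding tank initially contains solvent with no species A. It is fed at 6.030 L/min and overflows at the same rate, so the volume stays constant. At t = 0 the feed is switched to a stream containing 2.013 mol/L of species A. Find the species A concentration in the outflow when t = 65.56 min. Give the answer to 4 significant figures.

1.415 mol/L

Mass balance on the solute (V constant): V dC/dt = Q(C_in − C).
So dC/dt = (C_in − C)/τ with τ = V/Q = 325.8/6.030 = 54.0299 min.
Solution: C(t) = C_in + (C₀ − C_in) e^(−t/τ).
C(65.56) = 2.013 + (0 − 2.013)·e^(−65.56/54.0299) = 2.013 + (-2.01300)·0.297184 = 1.41477 mol/L.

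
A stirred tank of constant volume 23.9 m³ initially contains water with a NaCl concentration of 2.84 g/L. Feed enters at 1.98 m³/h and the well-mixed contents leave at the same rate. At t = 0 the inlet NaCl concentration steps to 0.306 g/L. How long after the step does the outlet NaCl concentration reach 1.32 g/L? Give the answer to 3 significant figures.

Species balance: V dC/dt = Q(C_in − C) ⇒ τ = V/Q = 12.071 h.
C(t) = C_in + (C₀ − C_in) e^(−t/τ). Set C = 1.32 and solve for t:
e^(−t/τ) = (C − C_in)/(C₀ − C_in) = (1.32 − 0.306)/(2.84 − 0.306) = 0.40016
t = −τ ln(…) = 12.071 × 0.91590 = 11.056 h.

11.1 h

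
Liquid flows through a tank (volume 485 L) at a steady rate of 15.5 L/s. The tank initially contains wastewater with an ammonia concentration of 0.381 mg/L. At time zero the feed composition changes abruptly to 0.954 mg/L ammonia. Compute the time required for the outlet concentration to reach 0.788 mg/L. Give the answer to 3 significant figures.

Species balance: V dC/dt = Q(C_in − C) ⇒ τ = V/Q = 31.290 s.
C(t) = C_in + (C₀ − C_in) e^(−t/τ). Set C = 0.788 and solve for t:
e^(−t/τ) = (C − C_in)/(C₀ − C_in) = (0.788 − 0.954)/(0.381 − 0.954) = 0.28970
t = −τ ln(…) = 31.290 × 1.2389 = 38.766 s.

38.8 s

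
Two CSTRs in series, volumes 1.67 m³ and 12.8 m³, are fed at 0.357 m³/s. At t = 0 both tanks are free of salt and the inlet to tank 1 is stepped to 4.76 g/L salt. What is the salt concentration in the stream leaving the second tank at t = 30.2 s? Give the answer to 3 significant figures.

Time constants: τᵢ = Vᵢ/Q for each well-mixed tank.
τ₁ = 1.67/0.357 = 4.6779 s; τ₂ = 12.8/0.357 = 35.854 s.
Solving the cascade with C₁(0)=C₂(0)=0 gives C₂(t) = C_in[1 − (τ₁ e^(−t/τ₁) − τ₂ e^(−t/τ₂))/(τ₁ − τ₂)].
At t = 30.2: e^(−t/τ₁) = 0.0015712, e^(−t/τ₂) = 0.43072.
C₂ = 4.76·[1 − (4.6779·0.0015712 − 35.854·0.43072)/(-31.176)] = 4.76·0.50489 = 2.4033 g/L.

2.40 g/L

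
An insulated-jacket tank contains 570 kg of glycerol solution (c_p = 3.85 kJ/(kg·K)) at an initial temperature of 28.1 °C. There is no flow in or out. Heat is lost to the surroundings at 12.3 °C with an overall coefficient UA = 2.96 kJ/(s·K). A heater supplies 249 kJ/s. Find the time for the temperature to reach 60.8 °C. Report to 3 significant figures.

Unsteady energy balance on the tank contents: M c_p dT/dt = −UA(T − T_amb) + Q̇.
τ = M c_p/UA = 741.39 s; T_ss = T_amb + Q̇/UA = 12.3 + 249/2.96 = 96.422 °C.
T(t) = T_ss + (T₀ − T_ss)e^(−t/τ); set T = 60.8:
t = −τ ln[(T − T_ss)/(T₀ − T_ss)] = −741.39 · ln(0.52138) = 482.84 s.

483 s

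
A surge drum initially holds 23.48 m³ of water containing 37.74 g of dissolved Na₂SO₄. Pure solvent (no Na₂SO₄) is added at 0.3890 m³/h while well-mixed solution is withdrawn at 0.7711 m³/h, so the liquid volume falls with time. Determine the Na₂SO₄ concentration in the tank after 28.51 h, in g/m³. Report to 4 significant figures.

Total volume: dV/dt = Q_in − Q_out = -0.382100 m³/h, so V(t) = 23.48 − 0.382100 t and V(28.51) = 12.5863 m³.
Solute balance: dm/dt = 0 − Q_out C = −Q_out m/V(t).
dm/m = −Q_out dt/(V₀ − 0.382100 t); integrating gives ln(m/m₀) = −(Q_out/(Q_in−Q_out)) ln(V/V₀).
m = m₀ (V₀/V)^(Q_out/(Q_in−Q_out)) = 37.74 × (23.48/12.5863)^(-2.01806) = 10.7229 g.
C = m/V = 10.7229/12.5863 = 0.851951 g/m³.

0.8520 g/m³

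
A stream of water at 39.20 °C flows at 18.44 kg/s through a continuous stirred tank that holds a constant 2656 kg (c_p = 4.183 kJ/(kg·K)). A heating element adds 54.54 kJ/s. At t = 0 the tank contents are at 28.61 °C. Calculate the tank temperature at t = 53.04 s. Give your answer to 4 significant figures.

32.09 °C

M c_p dT/dt = ṁ c_p (T_in − T) + Q̇.
Rearrange: dT/dt = (T_ss − T)/τ with τ = M/ṁ = 144.035 s and T_ss = T_in + Q̇/(ṁ c_p) = 39.9071 °C.
Integrating: T(t) = T_ss + (T₀ − T_ss) e^(−t/τ).
T(53.04) = 39.9071 + (-11.2971)·e^(−53.04/144.035) = 39.9071 + (-11.2971)·0.691948 = 32.0901 °C.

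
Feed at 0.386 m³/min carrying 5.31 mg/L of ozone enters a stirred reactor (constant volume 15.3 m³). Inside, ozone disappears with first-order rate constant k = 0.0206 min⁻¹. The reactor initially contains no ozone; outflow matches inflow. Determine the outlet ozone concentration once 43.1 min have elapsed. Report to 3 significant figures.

V dC/dt = Q(C_in − C) − k V C.
This is linear with rate a = Q/V + k = 0.045829 min⁻¹.
C_ss = Q C_in/(Q + kV) = 2.9232 mg/L; C(t) = C_ss + (C₀ − C_ss) e^(−a t).
C(43.1) = 2.9232 + (-2.9232)·e^(−0.045829·43.1) = 2.9232 + (-2.9232)·0.13873 = 2.5176 mg/L.

2.52 mg/L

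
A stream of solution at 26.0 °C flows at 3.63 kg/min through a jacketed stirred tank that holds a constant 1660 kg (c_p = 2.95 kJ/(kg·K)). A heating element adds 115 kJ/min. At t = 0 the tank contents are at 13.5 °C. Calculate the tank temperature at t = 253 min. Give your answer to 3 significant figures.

Unsteady energy balance on the tank contents: M c_p dT/dt = ṁ c_p (T_in − T) + 115.
τ = M/ṁ = 457.30 min; T_ss = T_in + Q̇/(ṁ c_p) = 26.0 + 115/(3.63·2.95) = 36.739 °C.
T approaches T_ss exponentially: T(t) = T_ss + (T₀ − T_ss) e^(−t/τ).
T(253) = 36.739 + (-23.239)·e^(−253/457.30) = 36.739 + (-23.239)·0.57508 = 23.375 °C.

23.4 °C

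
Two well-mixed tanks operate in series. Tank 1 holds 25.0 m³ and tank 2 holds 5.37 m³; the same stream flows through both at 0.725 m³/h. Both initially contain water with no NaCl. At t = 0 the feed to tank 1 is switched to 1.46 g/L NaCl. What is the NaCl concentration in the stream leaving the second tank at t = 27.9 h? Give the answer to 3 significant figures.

Each tank obeys Vᵢ dCᵢ/dt = Q(Cᵢ₋₁ − Cᵢ), so τᵢ = Vᵢ/Q.
τ₁ = 25.0/0.725 = 34.483 h; τ₂ = 5.37/0.725 = 7.4069 h.
Tank 1: C₁ = C_in(1 − e^(−t/τ₁)). Tank 2 (τ₁ ≠ τ₂): C₂ = C_in[1 − (τ₁ e^(−t/τ₁) − τ₂ e^(−t/τ₂))/(τ₁ − τ₂)].
At t = 27.9: e^(−t/τ₁) = 0.44526, e^(−t/τ₂) = 0.023127.
C₂ = 1.46·[1 − (34.483·0.44526 − 7.4069·0.023127)/(27.076)] = 1.46·0.43926 = 0.64132 g/L.

0.641 g/L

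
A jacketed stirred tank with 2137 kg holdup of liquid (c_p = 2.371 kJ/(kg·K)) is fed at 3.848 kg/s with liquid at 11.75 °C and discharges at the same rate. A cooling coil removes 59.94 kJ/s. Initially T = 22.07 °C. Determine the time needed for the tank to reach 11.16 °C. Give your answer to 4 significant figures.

576.6 s

First-law balance (no shaft work): M c_p dT/dt = ṁ c_p (T_in − T) − 59.94.
τ = M/ṁ = 555.353 s; T_ss = T_in − Q̇/(ṁ c_p) = 5.18023 °C.
T(t) = T_ss + (T₀ − T_ss) e^(−t/τ). Set T = 11.16:
e^(−t/τ) = (11.16 − 5.18023)/(22.07 − 5.18023) = 0.354047
t = −555.353 · ln(0.354047) = 576.638 s.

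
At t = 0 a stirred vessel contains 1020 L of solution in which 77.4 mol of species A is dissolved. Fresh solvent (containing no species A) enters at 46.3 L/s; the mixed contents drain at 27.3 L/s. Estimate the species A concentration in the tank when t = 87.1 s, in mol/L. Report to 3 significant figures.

0.00724 mol/L

Total volume: dV/dt = Q_in − Q_out = 19.000 L/s, so V(t) = 1020 + 19.000 t and V(87.1) = 2674.9 L.
No species A enters, so dm/dt = −Q_out · (m/V).
dm/m = −Q_out dt/(V₀ + 19.000 t); integrating gives ln(m/m₀) = −(Q_out/(Q_in−Q_out)) ln(V/V₀).
m = m₀ (V₀/V)^(Q_out/(Q_in−Q_out)) = 77.4 × (1020/2674.9)^(1.4368) = 19.370 mol.
C = m/V = 19.370/2674.9 = 0.0072413 mol/L.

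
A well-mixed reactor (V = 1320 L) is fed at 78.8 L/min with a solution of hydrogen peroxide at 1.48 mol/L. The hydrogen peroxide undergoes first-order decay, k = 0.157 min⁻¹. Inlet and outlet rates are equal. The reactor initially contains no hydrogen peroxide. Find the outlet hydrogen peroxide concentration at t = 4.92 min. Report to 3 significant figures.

0.267 mol/L

V dC/dt = Q(C_in − C) − k V C.
This is linear with rate a = Q/V + k = 0.21670 min⁻¹.
C_ss = Q C_in/(Q + kV) = 0.40772 mol/L; C(t) = C_ss + (C₀ − C_ss) e^(−a t).
C(4.92) = 0.40772 + (-0.40772)·e^(−0.21670·4.92) = 0.40772 + (-0.40772)·0.34433 = 0.26733 mol/L.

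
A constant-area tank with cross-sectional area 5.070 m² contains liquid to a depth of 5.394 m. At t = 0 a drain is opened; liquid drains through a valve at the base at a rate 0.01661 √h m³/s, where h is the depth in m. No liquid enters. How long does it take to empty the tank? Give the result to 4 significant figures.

A dh/dt = −Q_out = −0.01661 √h.
This is separable: 2 d(√h)/dt = −0.01661/A, so √h = √h₀ − (0.01661/(2A)) t.
Tank is empty when √h = 0: t_empty = 2A√h₀/0.01661.
t_empty = 2·5.070·√5.394/0.01661 = 10.1400·2.32250/0.01661 = 1417.83 s.

1418 s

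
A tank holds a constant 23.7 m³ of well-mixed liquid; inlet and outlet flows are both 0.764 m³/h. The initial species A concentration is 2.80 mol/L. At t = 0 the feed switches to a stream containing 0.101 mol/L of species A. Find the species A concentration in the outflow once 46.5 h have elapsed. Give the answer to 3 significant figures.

0.704 mol/L

Species balance on the tank: V dC/dt = Q(C_in − C).
So dC/dt = (C_in − C)/τ with τ = V/Q = 23.7/0.764 = 31.021 h.
Solution: C(t) = C_in + (C₀ − C_in) e^(−t/τ).
C(46.5) = 0.101 + (2.80 − 0.101)·e^(−46.5/31.021) = 0.101 + (2.6990)·0.22336 = 0.70384 mol/L.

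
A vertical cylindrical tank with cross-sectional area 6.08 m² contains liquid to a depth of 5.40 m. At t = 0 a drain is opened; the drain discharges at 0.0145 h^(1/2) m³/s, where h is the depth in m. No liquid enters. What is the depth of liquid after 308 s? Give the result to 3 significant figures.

Unsteady balance on liquid volume: A dh/dt = −0.0145 √h.
This is separable: 2 d(√h)/dt = −0.0145/A, so √h = √h₀ − (0.0145/(2A)) t.
√h = √5.40 − 0.0145·308/(2·6.08) = 2.3238 − 0.36727 = 1.9565.
h = 1.9565² = 3.8280 m.

3.83 m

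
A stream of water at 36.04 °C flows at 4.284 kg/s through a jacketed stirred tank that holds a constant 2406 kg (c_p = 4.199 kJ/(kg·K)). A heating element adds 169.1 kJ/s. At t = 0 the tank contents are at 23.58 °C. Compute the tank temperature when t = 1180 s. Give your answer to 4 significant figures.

42.77 °C

M c_p dT/dt = ṁ c_p (T_in − T) + Q̇.
τ = M/ṁ = 561.625 s; T_ss = T_in + Q̇/(ṁ c_p) = 36.04 + 169.1/(4.284·4.199) = 45.4404 °C.
T approaches T_ss exponentially: T(t) = T_ss + (T₀ − T_ss) e^(−t/τ).
T(1180) = 45.4404 + (-21.8604)·e^(−1180/561.625) = 45.4404 + (-21.8604)·0.122328 = 42.7663 °C.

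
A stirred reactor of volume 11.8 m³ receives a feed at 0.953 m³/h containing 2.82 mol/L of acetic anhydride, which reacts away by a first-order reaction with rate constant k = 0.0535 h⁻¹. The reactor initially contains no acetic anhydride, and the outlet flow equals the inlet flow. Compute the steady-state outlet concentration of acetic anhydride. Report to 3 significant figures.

V dC/dt = Q(C_in − C) − k V C.
At steady state: 0 = Q C_in − (Q + kV) C_ss, so C_ss = Q C_in/(Q + kV).
C_ss = 0.953·2.82/(0.953 + 0.0535·11.8) = 2.6875/1.5843 = 1.6963 mol/L.

1.70 mol/L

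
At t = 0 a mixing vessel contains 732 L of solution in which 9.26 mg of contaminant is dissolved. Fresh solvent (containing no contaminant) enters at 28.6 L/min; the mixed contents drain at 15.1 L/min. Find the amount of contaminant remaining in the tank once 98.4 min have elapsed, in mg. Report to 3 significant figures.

2.91 mg

Let m(t) be the amount of contaminant. Volume: V(t) = V₀ + (Q_in − Q_out) t = 732 + 13.500 t; V(98.4) = 2060.4 L.
No contaminant enters, so dm/dt = −Q_out · (m/V).
dm/m = −Q_out dt/(V₀ + 13.500 t); integrating gives ln(m/m₀) = −(Q_out/(Q_in−Q_out)) ln(V/V₀).
m = m₀ (V₀/V)^(Q_out/(Q_in−Q_out)) = 9.26 × (732/2060.4)^(1.1185) = 2.9101 mg.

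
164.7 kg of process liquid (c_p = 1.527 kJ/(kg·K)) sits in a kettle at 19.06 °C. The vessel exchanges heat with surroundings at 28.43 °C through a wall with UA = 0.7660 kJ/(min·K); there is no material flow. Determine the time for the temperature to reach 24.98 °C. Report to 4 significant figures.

328.0 min

M c_p dT/dt = −UA(T − T_amb).
τ = M c_p/UA = 328.325 min; T_ss = T_amb = 28.4300 °C.
T(t) = T_ss + (T₀ − T_ss)e^(−t/τ); set T = 24.98:
t = −τ ln[(T − T_ss)/(T₀ − T_ss)] = −328.325 · ln(0.368196) = 328.042 min.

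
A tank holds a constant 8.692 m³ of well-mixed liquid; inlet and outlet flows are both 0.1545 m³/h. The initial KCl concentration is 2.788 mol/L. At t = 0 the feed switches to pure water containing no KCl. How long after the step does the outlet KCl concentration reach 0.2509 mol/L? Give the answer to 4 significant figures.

Unsteady species balance (constant V, well mixed): V dC/dt = Q(C_in − C), so τ = V/Q = 56.2589 h.
C(t) = C_in + (C₀ − C_in) e^(−t/τ). Set C = 0.2509 and solve for t:
e^(−t/τ) = (C − C_in)/(C₀ − C_in) = (0.2509 − 0)/(2.788 − 0) = 0.0899928
t = −τ ln(…) = 56.2589 × 2.40803 = 135.473 h.

135.5 h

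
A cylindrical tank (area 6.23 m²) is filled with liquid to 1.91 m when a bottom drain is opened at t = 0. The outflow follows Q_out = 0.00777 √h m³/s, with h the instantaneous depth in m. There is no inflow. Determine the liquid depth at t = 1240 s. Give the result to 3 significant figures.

0.371 m

With no inflow, A dh/dt = −0.00777 √h.
Separate and integrate: 2(√h − √h₀) = −(0.00777/A) t.
√h = √1.91 − 0.00777·1240/(2·6.23) = 1.3820 − 0.77326 = 0.60877.
h = 0.60877² = 0.37060 m.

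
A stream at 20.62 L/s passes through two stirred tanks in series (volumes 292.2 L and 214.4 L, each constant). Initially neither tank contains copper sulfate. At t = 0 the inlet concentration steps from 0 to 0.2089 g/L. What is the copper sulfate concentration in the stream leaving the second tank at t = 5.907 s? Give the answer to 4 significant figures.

0.01794 g/L

Time constants: τᵢ = Vᵢ/Q for each well-mixed tank.
τ₁ = 292.2/20.62 = 14.1707 s; τ₂ = 214.4/20.62 = 10.3977 s.
Solving the cascade with C₁(0)=C₂(0)=0 gives C₂(t) = C_in[1 − (τ₁ e^(−t/τ₁) − τ₂ e^(−t/τ₂))/(τ₁ − τ₂)].
At t = 5.907: e^(−t/τ₁) = 0.659123, e^(−t/τ₂) = 0.566596.
C₂ = 0.2089·[1 − (14.1707·0.659123 − 10.3977·0.566596)/(3.77304)] = 0.2089·0.0858955 = 0.0179436 g/L.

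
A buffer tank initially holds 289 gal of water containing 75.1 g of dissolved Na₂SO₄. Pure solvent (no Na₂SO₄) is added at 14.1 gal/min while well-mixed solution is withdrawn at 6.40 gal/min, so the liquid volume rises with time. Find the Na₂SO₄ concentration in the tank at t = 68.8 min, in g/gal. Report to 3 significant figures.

Total volume: dV/dt = Q_in − Q_out = 7.7000 gal/min, so V(t) = 289 + 7.7000 t and V(68.8) = 818.76 gal.
No Na₂SO₄ enters, so dm/dt = −Q_out · (m/V).
Separate: dm/m = −Q_out dt/V(t) ⇒ ln(m/m₀) = −(Q_out/(Q_in−Q_out)) ln(V/V₀).
m = m₀ (V₀/V)^(Q_out/(Q_in−Q_out)) = 75.1 × (289/818.76)^(0.83117) = 31.604 g.
C = m/V = 31.604/818.76 = 0.038599 g/gal.

0.0386 g/gal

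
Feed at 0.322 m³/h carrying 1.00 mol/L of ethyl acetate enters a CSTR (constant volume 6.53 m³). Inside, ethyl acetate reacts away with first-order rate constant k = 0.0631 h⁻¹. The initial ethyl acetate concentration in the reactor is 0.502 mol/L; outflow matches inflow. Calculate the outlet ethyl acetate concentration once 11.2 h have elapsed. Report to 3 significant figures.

Species balance: V dC/dt = Q C_in − Q C − k V C.
dC/dt = (Q/V) C_in − (Q/V + k) C; effective rate a = Q/V + k = 0.049311 + 0.0631 = 0.11241 h⁻¹.
C_ss = Q C_in/(Q + kV) = 0.43867 mol/L; C(t) = C_ss + (C₀ − C_ss) e^(−a t).
C(11.2) = 0.43867 + (0.063334)·e^(−0.11241·11.2) = 0.43867 + (0.063334)·0.28394 = 0.45665 mol/L.

0.457 mol/L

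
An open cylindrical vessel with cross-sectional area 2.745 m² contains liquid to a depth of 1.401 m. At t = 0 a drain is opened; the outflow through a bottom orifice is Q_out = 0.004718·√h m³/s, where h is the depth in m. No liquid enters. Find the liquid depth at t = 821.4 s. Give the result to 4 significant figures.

0.2282 m

With no inflow, A dh/dt = −0.004718 √h.
∫ h^(−1/2) dh = −(0.004718/A) ∫ dt, giving 2√h = 2√h₀ − (0.004718/A) t.
√h = √1.401 − 0.004718·821.4/(2·2.745) = 1.18364 − 0.705895 = 0.477743.
h = 0.477743² = 0.228239 m.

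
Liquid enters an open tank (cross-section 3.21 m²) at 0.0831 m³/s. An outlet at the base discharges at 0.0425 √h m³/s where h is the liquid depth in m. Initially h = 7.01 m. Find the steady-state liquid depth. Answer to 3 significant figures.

Level balance: A dh/dt = 0.0831 − 0.0425 √h. Setting dh/dt = 0:
Q_in = 0.0425 √h_ss ⇒ √h_ss = 0.0831/0.0425 = 1.9553.
h_ss = 1.9553² = 3.8232 m. (Since h₀ = 7.01 m > h_ss, the level will fall toward this value.)

3.82 m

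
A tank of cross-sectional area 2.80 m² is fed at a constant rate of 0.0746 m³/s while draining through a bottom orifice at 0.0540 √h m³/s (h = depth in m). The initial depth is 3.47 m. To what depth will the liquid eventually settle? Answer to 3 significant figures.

1.91 m

A dh/dt = Q_in − 0.0540 √h. Steady state requires inflow = outflow:
Q_in = 0.0540 √h_ss ⇒ √h_ss = 0.0746/0.0540 = 1.3815.
h_ss = 1.3815² = 1.9085 m. (Since h₀ = 3.47 m > h_ss, the level will fall toward this value.)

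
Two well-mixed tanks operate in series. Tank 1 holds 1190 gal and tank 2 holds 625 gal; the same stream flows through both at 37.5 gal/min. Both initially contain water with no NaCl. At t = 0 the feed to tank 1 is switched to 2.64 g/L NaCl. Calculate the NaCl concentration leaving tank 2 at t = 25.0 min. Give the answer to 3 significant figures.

Species balance on tank i: dCᵢ/dt = (Cᵢ₋₁ − Cᵢ)/τᵢ with τᵢ = Vᵢ/Q.
τ₁ = 1190/37.5 = 31.733 min; τ₂ = 625/37.5 = 16.667 min.
Solving the cascade with C₁(0)=C₂(0)=0 gives C₂(t) = C_in[1 − (τ₁ e^(−t/τ₁) − τ₂ e^(−t/τ₂))/(τ₁ − τ₂)].
At t = 25.0: e^(−t/τ₁) = 0.45484, e^(−t/τ₂) = 0.22313.
C₂ = 2.64·[1 − (31.733·0.45484 − 16.667·0.22313)/(15.067)] = 2.64·0.28885 = 0.76256 g/L.

0.763 g/L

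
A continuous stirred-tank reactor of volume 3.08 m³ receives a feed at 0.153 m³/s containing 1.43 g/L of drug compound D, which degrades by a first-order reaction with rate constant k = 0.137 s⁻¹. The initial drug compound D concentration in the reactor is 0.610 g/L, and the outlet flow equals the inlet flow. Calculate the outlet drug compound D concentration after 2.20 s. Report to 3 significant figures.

0.533 g/L

Species balance: V dC/dt = Q C_in − Q C − k V C.
dC/dt = (Q/V) C_in − (Q/V + k) C; effective rate a = Q/V + k = 0.049675 + 0.137 = 0.18668 s⁻¹.
C_ss = Q C_in/(Q + kV) = 0.38053 g/L; C(t) = C_ss + (C₀ − C_ss) e^(−a t).
C(2.20) = 0.38053 + (0.22947)·e^(−0.18668·2.20) = 0.38053 + (0.22947)·0.66320 = 0.53271 g/L.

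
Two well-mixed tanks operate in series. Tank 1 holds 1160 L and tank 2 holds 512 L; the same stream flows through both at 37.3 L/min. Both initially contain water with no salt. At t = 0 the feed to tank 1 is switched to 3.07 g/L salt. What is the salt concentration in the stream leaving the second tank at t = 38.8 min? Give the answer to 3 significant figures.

Each tank obeys Vᵢ dCᵢ/dt = Q(Cᵢ₋₁ − Cᵢ), so τᵢ = Vᵢ/Q.
τ₁ = 1160/37.3 = 31.099 min; τ₂ = 512/37.3 = 13.727 min.
Solving the cascade with C₁(0)=C₂(0)=0 gives C₂(t) = C_in[1 − (τ₁ e^(−t/τ₁) − τ₂ e^(−t/τ₂))/(τ₁ − τ₂)].
At t = 38.8: e^(−t/τ₁) = 0.28719, e^(−t/τ₂) = 0.059211.
C₂ = 3.07·[1 − (31.099·0.28719 − 13.727·0.059211)/(17.373)] = 3.07·0.53268 = 1.6353 g/L.

1.64 g/L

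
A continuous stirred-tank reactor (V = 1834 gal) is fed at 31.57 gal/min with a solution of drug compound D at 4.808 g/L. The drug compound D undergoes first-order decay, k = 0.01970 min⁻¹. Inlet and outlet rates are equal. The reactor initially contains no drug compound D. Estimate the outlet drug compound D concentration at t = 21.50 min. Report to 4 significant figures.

1.228 g/L

Species balance: V dC/dt = Q C_in − Q C − k V C.
dC/dt = (Q/V) C_in − (Q/V + k) C; effective rate a = Q/V + k = 0.0172137 + 0.01970 = 0.0369137 min⁻¹.
C_ss = Q C_in/(Q + kV) = 2.24208 g/L; C(t) = C_ss + (C₀ − C_ss) e^(−a t).
C(21.50) = 2.24208 + (-2.24208)·e^(−0.0369137·21.50) = 2.24208 + (-2.24208)·0.452193 = 1.22823 g/L.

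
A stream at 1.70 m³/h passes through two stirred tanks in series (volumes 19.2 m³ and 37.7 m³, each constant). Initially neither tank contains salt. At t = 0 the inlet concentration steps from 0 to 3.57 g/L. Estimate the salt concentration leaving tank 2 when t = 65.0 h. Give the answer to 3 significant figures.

Species balance on tank i: dCᵢ/dt = (Cᵢ₋₁ − Cᵢ)/τᵢ with τᵢ = Vᵢ/Q.
τ₁ = 19.2/1.70 = 11.294 h; τ₂ = 37.7/1.70 = 22.176 h.
Solving the cascade with C₁(0)=C₂(0)=0 gives C₂(t) = C_in[1 − (τ₁ e^(−t/τ₁) − τ₂ e^(−t/τ₂))/(τ₁ − τ₂)].
At t = 65.0: e^(−t/τ₁) = 0.0031662, e^(−t/τ₂) = 0.053342.
C₂ = 3.57·[1 − (11.294·0.0031662 − 22.176·0.053342)/(-10.882)] = 3.57·0.89458 = 3.1937 g/L.

3.19 g/L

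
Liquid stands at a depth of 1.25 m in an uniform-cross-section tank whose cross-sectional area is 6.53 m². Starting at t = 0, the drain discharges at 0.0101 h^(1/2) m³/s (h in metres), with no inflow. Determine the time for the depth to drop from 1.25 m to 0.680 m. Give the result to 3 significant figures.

With no inflow, A dh/dt = −0.0101 √h.
∫ h^(−1/2) dh = −(0.0101/A) ∫ dt, giving 2√h = 2√h₀ − (0.0101/A) t.
t = 2A(√h₀ − √h)/0.0101 = 2·6.53·(√1.25 − √0.680)/0.0101
  = 13.060 × (1.1180 − 0.82462) / 0.0101 = 379.40 s.

379 s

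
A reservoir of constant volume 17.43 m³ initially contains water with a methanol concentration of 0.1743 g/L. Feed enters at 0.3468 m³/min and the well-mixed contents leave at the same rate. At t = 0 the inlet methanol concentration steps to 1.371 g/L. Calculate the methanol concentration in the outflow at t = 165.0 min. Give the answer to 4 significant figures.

Accumulation = in − out for the solute gives V dC/dt = Q(C_in − C).
Rewrite as dC/dt + C/τ = C_in/τ, τ = V/Q = 50.2595 min.
C approaches C_in exponentially: C(t) = C_in + (C₀ − C_in) e^(−t/τ).
C(165.0) = 1.371 + (0.1743 − 1.371)·e^(−165.0/50.2595) = 1.371 + (-1.19670)·0.0375170 = 1.32610 g/L.

1.326 g/L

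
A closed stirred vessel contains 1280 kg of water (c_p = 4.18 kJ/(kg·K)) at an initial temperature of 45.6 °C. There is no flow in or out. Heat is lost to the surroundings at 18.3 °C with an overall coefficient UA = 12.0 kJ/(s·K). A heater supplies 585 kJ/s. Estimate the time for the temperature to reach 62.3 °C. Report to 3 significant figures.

672 s

M c_p dT/dt = −UA(T − T_amb) + Q̇.
τ = M c_p/UA = 445.87 s; T_ss = T_amb + Q̇/UA = 18.3 + 585/12.0 = 67.050 °C.
T(t) = T_ss + (T₀ − T_ss)e^(−t/τ); set T = 62.3:
t = −τ ln[(T − T_ss)/(T₀ − T_ss)] = −445.87 · ln(0.22145) = 672.18 s.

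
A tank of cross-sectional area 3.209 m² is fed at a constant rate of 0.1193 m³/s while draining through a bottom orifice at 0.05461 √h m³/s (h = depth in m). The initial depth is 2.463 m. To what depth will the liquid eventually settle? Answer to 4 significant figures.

Level balance: A dh/dt = 0.1193 − 0.05461 √h. Setting dh/dt = 0:
Q_in = 0.05461 √h_ss ⇒ √h_ss = 0.1193/0.05461 = 2.18458.
h_ss = 2.18458² = 4.77240 m. (Since h₀ = 2.463 m < h_ss, the level will rise toward this value.)

4.772 m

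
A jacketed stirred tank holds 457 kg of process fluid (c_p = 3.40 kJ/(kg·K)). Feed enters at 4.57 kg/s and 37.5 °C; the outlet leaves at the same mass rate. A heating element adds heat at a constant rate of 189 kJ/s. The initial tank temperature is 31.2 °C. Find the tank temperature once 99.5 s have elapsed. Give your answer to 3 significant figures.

Heat balance on the well-mixed liquid: M c_p dT/dt = ṁ c_p (T_in − T) + 189.
Rearrange: dT/dt = (T_ss − T)/τ with τ = M/ṁ = 100.00 s and T_ss = T_in + Q̇/(ṁ c_p) = 49.664 °C.
Integrating: T(t) = T_ss + (T₀ − T_ss) e^(−t/τ).
T(99.5) = 49.664 + (-18.464)·e^(−99.5/100.00) = 49.664 + (-18.464)·0.36972 = 42.837 °C.

42.8 °C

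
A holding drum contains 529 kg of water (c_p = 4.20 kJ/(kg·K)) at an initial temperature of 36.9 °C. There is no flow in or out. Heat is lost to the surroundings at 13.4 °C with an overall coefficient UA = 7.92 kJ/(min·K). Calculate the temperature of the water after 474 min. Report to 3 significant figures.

Lumped-capacitance energy balance: M c_p dT/dt = UA(T_amb − T).
dT/dt = (T_ss − T)/τ with T_ss = T_amb = 13.400 °C, τ = M c_p/UA = 529·4.20/7.92 = 280.53 min.
This is linear first-order; T(t) = T_ss + (T₀ − T_ss) e^(−t/τ).
T(474) = 13.400 + (23.500)·0.18458 = 17.738 °C.

17.7 °C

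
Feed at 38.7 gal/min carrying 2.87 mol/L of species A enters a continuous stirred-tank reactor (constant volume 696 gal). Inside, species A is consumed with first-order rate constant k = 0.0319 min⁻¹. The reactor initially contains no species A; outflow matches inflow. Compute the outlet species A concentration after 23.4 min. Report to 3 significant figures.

Accumulation = in − out − consumed: V dC/dt = Q C_in − Q C − k V C.
dC/dt = (Q/V) C_in − (Q/V + k) C; effective rate a = Q/V + k = 0.055603 + 0.0319 = 0.087503 min⁻¹.
C_ss = Q C_in/(Q + kV) = 1.8237 mol/L; C(t) = C_ss + (C₀ − C_ss) e^(−a t).
C(23.4) = 1.8237 + (-1.8237)·e^(−0.087503·23.4) = 1.8237 + (-1.8237)·0.12905 = 1.5884 mol/L.

1.59 mol/L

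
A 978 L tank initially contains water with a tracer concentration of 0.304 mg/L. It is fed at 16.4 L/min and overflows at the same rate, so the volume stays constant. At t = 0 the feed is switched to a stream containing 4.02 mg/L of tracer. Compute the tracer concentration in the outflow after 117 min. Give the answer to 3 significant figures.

3.50 mg/L

Mass balance on the solute (V constant): V dC/dt = Q(C_in − C).
So dC/dt = (C_in − C)/τ with τ = V/Q = 978/16.4 = 59.634 min.
C approaches C_in exponentially: C(t) = C_in + (C₀ − C_in) e^(−t/τ).
C(117) = 4.02 + (0.304 − 4.02)·e^(−117/59.634) = 4.02 + (-3.7160)·0.14058 = 3.4976 mg/L.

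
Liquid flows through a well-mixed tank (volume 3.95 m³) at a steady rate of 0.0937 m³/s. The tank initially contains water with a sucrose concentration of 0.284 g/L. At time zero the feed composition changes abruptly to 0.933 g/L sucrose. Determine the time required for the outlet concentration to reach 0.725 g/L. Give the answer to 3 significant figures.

Species balance: V dC/dt = Q(C_in − C) ⇒ τ = V/Q = 42.156 s.
C(t) = C_in + (C₀ − C_in) e^(−t/τ). Set C = 0.725 and solve for t:
e^(−t/τ) = (C − C_in)/(C₀ − C_in) = (0.725 − 0.933)/(0.284 − 0.933) = 0.32049
t = −τ ln(…) = 42.156 × 1.1379 = 47.969 s.

48.0 s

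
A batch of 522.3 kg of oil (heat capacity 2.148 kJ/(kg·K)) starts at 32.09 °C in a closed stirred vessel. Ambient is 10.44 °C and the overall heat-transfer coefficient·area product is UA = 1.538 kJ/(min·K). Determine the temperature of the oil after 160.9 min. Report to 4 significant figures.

M c_p dT/dt = −UA(T − T_amb).
dT/dt = (T_ss − T)/τ with T_ss = T_amb = 10.4400 °C, τ = M c_p/UA = 522.3·2.148/1.538 = 729.454 min.
Solution: T(t) = T_ss + (T₀ − T_ss) e^(−t/τ).
T(160.9) = 10.4400 + (21.6500)·0.802057 = 27.8045 °C.

27.80 °C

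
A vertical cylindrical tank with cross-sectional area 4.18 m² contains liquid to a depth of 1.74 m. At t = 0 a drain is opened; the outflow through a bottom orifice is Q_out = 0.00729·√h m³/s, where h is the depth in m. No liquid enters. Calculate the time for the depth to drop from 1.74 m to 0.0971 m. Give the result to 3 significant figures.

1160 s

Accumulation of liquid (constant cross-section A): A dh/dt = −0.00729 √h.
This is separable: 2 d(√h)/dt = −0.00729/A, so √h = √h₀ − (0.00729/(2A)) t.
t = 2A(√h₀ − √h)/0.00729 = 2·4.18·(√1.74 − √0.0971)/0.00729
  = 8.3600 × (1.3191 − 0.31161) / 0.00729 = 1155.4 s.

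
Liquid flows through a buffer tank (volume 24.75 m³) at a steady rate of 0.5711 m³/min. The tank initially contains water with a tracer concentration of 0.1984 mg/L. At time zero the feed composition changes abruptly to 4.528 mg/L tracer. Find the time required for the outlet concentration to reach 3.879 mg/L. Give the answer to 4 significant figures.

82.25 min

Mass balance on the solute (V constant): V dC/dt = Q(C_in − C), so τ = V/Q = 43.3374 min.
C(t) = C_in + (C₀ − C_in) e^(−t/τ). Set C = 3.879 and solve for t:
e^(−t/τ) = (C − C_in)/(C₀ − C_in) = (3.879 − 4.528)/(0.1984 − 4.528) = 0.149898
t = −τ ln(…) = 43.3374 × 1.89780 = 82.2457 min.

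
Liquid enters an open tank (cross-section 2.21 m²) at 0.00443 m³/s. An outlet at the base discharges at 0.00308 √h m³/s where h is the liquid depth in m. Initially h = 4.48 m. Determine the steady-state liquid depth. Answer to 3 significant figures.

A dh/dt = Q_in − 0.00308 √h. Steady state requires inflow = outflow:
Q_in = 0.00308 √h_ss ⇒ √h_ss = 0.00443/0.00308 = 1.4383.
h_ss = 1.4383² = 2.0687 m. (Since h₀ = 4.48 m > h_ss, the level will fall toward this value.)

2.07 m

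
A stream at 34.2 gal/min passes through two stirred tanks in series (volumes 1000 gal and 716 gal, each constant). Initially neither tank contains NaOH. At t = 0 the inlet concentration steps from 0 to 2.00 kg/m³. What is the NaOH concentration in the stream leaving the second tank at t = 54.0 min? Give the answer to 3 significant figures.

1.27 kg/m³

Each tank obeys Vᵢ dCᵢ/dt = Q(Cᵢ₋₁ − Cᵢ), so τᵢ = Vᵢ/Q.
τ₁ = 1000/34.2 = 29.240 min; τ₂ = 716/34.2 = 20.936 min.
Solving the cascade with C₁(0)=C₂(0)=0 gives C₂(t) = C_in[1 − (τ₁ e^(−t/τ₁) − τ₂ e^(−t/τ₂))/(τ₁ − τ₂)].
At t = 54.0: e^(−t/τ₁) = 0.15774, e^(−t/τ₂) = 0.075825.
C₂ = 2.00·[1 − (29.240·0.15774 − 20.936·0.075825)/(8.3041)] = 2.00·0.63574 = 1.2715 kg/m³.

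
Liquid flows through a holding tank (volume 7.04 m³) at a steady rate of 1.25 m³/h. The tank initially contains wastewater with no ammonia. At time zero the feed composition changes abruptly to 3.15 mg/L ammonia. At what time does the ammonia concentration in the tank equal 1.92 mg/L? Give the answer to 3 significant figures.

Unsteady species balance (constant V, well mixed): V dC/dt = Q(C_in − C), so τ = V/Q = 5.6320 h.
C(t) = C_in + (C₀ − C_in) e^(−t/τ). Set C = 1.92 and solve for t:
e^(−t/τ) = (C − C_in)/(C₀ − C_in) = (1.92 − 3.15)/(0 − 3.15) = 0.39048
t = −τ ln(…) = 5.6320 × 0.94039 = 5.2963 h.

5.30 h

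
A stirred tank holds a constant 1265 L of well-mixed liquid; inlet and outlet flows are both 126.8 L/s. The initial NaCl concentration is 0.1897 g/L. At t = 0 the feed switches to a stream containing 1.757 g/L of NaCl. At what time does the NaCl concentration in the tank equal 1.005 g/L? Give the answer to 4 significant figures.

7.326 s

Accumulation = in − out for the solute gives V dC/dt = Q(C_in − C), so τ = V/Q = 9.97634 s.
C(t) = C_in + (C₀ − C_in) e^(−t/τ). Set C = 1.005 and solve for t:
e^(−t/τ) = (C − C_in)/(C₀ − C_in) = (1.005 − 1.757)/(0.1897 − 1.757) = 0.479806
t = −τ ln(…) = 9.97634 × 0.734373 = 7.32636 s.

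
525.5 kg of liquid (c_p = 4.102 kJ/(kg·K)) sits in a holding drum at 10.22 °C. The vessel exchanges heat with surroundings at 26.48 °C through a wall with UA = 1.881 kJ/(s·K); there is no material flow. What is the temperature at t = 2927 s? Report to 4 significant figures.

25.22 °C

M c_p dT/dt = −UA(T − T_amb).
dT/dt = (T_ss − T)/τ with T_ss = T_amb = 26.4800 °C, τ = M c_p/UA = 525.5·4.102/1.881 = 1145.99 s.
Integrating: T(t) = T_ss + (T₀ − T_ss) e^(−t/τ).
T(2927) = 26.4800 + (-16.2600)·0.0777598 = 25.2156 °C.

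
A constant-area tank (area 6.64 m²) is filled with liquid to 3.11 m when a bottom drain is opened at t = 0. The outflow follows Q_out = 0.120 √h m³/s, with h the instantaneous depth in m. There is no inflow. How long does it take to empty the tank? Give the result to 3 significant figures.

195 s

With no inflow, A dh/dt = −0.120 √h.
Separate and integrate: 2(√h − √h₀) = −(0.120/A) t.
Tank is empty when √h = 0: t_empty = 2A√h₀/0.120.
t_empty = 2·6.64·√3.11/0.120 = 13.280·1.7635/0.120 = 195.16 s.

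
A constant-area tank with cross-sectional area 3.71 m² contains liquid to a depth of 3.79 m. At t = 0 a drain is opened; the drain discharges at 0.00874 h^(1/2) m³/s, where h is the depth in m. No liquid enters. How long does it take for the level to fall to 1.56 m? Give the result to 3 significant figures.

592 s

Unsteady balance on liquid volume: A dh/dt = −0.00874 √h.
∫ h^(−1/2) dh = −(0.00874/A) ∫ dt, giving 2√h = 2√h₀ − (0.00874/A) t.
t = 2A(√h₀ − √h)/0.00874 = 2·3.71·(√3.79 − √1.56)/0.00874
  = 7.4200 × (1.9468 − 1.2490) / 0.00874 = 592.41 s.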